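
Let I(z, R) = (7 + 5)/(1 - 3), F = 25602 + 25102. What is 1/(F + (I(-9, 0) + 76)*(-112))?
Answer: 1/42864 ≈ 2.3330e-5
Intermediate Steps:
F = 50704
I(z, R) = -6 (I(z, R) = 12/(-2) = 12*(-1/2) = -6)
1/(F + (I(-9, 0) + 76)*(-112)) = 1/(50704 + (-6 + 76)*(-112)) = 1/(50704 + 70*(-112)) = 1/(50704 - 7840) = 1/42864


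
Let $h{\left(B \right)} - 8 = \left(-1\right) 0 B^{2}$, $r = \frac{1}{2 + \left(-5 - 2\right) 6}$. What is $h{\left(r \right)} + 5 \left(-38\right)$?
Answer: $-182$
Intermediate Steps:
$r = - \frac{1}{40}$ ($r = \frac{1}{2 - 42} = \frac{1}{-40} = - \frac{1}{40} \approx -0.025$)
$h{\left(B \right)} = 8$ ($h{\left(B \right)} = 8 + \left(-1\right) 0 B^{2} = 8 + 0 B^{2} = 8 + 0 = 8$)
$h{\left(r \right)} + 5 \left(-38\right) = 8 + 5 \left(-38\right) = 8 - 190 = -182$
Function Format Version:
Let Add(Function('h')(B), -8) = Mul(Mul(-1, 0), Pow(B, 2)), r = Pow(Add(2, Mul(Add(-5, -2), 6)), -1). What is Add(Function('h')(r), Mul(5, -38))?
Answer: -182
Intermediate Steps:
r = Rational(-1, 40) (r = Pow(Add(2, Mul(-7, 6)), -1) = Pow(Add(2, -42), -1) = Pow(-40, -1) = Rational(-1, 40) ≈ -0.025000)
Function('h')(B) = 8 (Function('h')(B) = Add(8, Mul(Mul(-1, 0), Pow(B, 2))) = Add(8, Mul(0, Pow(B, 2))) = Add(8, 0) = 8)
Add(Function('h')(r), Mul(5, -38)) = Add(8, Mul(5, -38)) = Add(8, -190) = -182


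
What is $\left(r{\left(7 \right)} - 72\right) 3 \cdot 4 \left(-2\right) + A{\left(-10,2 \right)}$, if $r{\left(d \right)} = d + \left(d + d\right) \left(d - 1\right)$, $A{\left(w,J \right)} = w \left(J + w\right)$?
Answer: $-376$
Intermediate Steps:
$r{\left(d \right)} = d + 2 d \left(-1 + d\right)$
$\left(r{\left(7 \right)} - 72\right) 3 \cdot 4 \left(-2\right) + A{\left(-10,2 \right)} = \left(7 \left(-1 + 2 \cdot 7\right) - 72\right) 3 \cdot 4 \left(-2\right) - 10 \left(2 - 10\right) = \left(7 \left(-1 + 14\right) - 72\right) 12 \left(-2\right) - -80 = \left(7 \cdot 13 - 72\right) \left(-24\right) + 80 = \left(91 - 72\right) \left(-24\right) + 80 = 19 \left(-24\right) + 80 = -456 + 80 = -376$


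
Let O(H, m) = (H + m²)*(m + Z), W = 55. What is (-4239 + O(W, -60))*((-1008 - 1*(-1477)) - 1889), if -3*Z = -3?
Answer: 312235280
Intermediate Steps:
Z = 1 (Z = -⅓*(-3) = 1)
O(H, m) = (1 + m)*(H + m²) (O(H, m) = (H + m²)*(m + 1) = (H + m²)*(1 + m) = (1 + m)*(H + m²))
(-4239 + O(W, -60))*((-1008 - 1*(-1477)) - 1889) = (-4239 + (55 + (-60)² + (-60)³ + 55*(-60)))*((-1008 - 1*(-1477)) - 1889) = (-4239 + (55 + 3600 - 216000 - 3300))*((-1008 + 1477) - 1889) = (-4239 - 215645)*(469 - 1889) = -219884*(-1420) = 312235280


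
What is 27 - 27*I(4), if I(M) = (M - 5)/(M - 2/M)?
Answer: 243/7 ≈ 34.714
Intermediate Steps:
I(M) = (-5 + M)/(M - 2/M)
27 - 27*I(4) = 27 - 108*(-5 + 4)/(-2 + 4**2) = 27 - 108*(-1)/(-2 + 16) = 27 - 108*(-1)/14 = 27 - 27*(-2/7) = 27 + 54/7 = 243/7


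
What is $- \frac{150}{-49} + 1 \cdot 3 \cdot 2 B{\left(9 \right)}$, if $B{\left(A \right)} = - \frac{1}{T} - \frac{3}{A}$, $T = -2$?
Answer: $\frac{199}{49} \approx 4.0612$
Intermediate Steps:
$B{\left(A \right)} = \frac{1}{2} - \frac{3}{A}$ ($B{\left(A \right)} = - \frac{1}{-2} - \frac{3}{A} = \left(-1\right) \left(- \frac{1}{2}\right) - \frac{3}{A} = \frac{1}{2} - \frac{3}{A}$)
$- \frac{150}{-49} + 1 \cdot 3 \cdot 2 B{\left(9 \right)} = - \frac{150}{-49} + 1 \cdot 3 \cdot 2 \frac{-6 + 9}{2 \cdot 9} = \left(-150\right) \left(- \frac{1}{49}\right) + 3 \cdot 2 \cdot \frac{1}{2} \cdot \frac{1}{9} \cdot 3 = \frac{150}{49} + 6 \cdot \frac{1}{6} = \frac{150}{49} + 1 = \frac{199}{49}$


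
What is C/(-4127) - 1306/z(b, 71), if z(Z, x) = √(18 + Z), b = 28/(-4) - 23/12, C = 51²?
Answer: -2601/4127 - 2612*√327/109 ≈ -433.96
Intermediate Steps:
C = 2601
b = -107/12 (b = 28*(-¼) - 23*1/12 = -7 - 23/12 = -107/12 ≈ -8.9167)
C/(-4127) - 1306/z(b, 71) = 2601/(-4127) - 1306/√(18 - 107/12) = 2601*(-1/4127) - 1306*2*√327/109 = -2601/4127 - 1306*2*√327/109 = -2601/4127 - 2612*√327/109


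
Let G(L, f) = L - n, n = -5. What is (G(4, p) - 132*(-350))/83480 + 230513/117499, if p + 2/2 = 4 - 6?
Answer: 24672736531/9808816520 ≈ 2.5154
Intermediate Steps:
p = -3 (p = -1 + (4 - 6) = -1 - 2 = -3)
G(L, f) = 5 + L (G(L, f) = L - 1*(-5) = L + 5 = 5 + L)
(G(4, p) - 132*(-350))/83480 + 230513/117499 = ((5 + 4) - 132*(-350))/83480 + 230513/117499 = (9 + 46200)*(1/83480) + 230513*(1/117499) = 46209*(1/83480) + 230513/117499 = 46209/83480 + 230513/117499 = 24672736531/9808816520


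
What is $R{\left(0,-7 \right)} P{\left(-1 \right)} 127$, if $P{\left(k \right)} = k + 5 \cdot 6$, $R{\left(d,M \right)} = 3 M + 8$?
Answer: $-47879$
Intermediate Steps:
$R{\left(d,M \right)} = 8 + 3 M$
$P{\left(k \right)} = 30 + k$ ($P{\left(k \right)} = k + 30 = 30 + k$)
$R{\left(0,-7 \right)} P{\left(-1 \right)} 127 = \left(8 + 3 \left(-7\right)\right) \left(30 - 1\right) 127 = \left(8 - 21\right) 29 \cdot 127 = \left(-13\right) 29 \cdot 127 = \left(-377\right) 127 = -47879$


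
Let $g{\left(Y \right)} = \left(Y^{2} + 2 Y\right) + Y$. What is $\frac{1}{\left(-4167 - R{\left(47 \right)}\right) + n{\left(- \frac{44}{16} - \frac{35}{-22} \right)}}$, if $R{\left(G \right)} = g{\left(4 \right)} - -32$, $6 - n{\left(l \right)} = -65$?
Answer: $- \frac{1}{4156} \approx -0.00024062$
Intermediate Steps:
$g{\left(Y \right)} = Y^{2} + 3 Y$
$n{\left(l \right)} = 71$ ($n{\left(l \right)} = 6 - -65 = 6 + 65 = 71$)
$R{\left(G \right)} = 60$ ($R{\left(G \right)} = 4 \left(3 + 4\right) - -32 = 4 \cdot 7 + 32 = 28 + 32 = 60$)
$\frac{1}{\left(-4167 - R{\left(47 \right)}\right) + n{\left(- \frac{44}{16} - \frac{35}{-22} \right)}} = \frac{1}{\left(-4167 - 60\right) + 71} = \frac{1}{-4227 + 71} = \frac{1}{-4156} = - \frac{1}{4156}$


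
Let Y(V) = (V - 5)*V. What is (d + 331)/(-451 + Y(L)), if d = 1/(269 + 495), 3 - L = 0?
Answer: -252885/349148 ≈ -0.72429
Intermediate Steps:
L = 3 (L = 3 - 1*0 = 3 + 0 = 3)
Y(V) = V*(-5 + V) (Y(V) = (-5 + V)*V = V*(-5 + V))
d = 1/764 ≈ 0.0013089
(d + 331)/(-451 + Y(L)) = (1/764 + 331)/(-451 + 3*(-5 + 3)) = 252885/(764*(-451 + 3*(-2))) = 252885/(764*(-451 - 6)) = (252885/764)/(-457) = (252885/764)*(-1/457) = -252885/349148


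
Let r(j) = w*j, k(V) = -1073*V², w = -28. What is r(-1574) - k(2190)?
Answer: 5146259372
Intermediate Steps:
r(j) = -28*j
r(-1574) - k(2190) = -28*(-1574) - (-1073)*2190² = 44072 - (-1073)*4796100 = 44072 - 1*(-5146215300) = 44072 + 5146215300 = 5146259372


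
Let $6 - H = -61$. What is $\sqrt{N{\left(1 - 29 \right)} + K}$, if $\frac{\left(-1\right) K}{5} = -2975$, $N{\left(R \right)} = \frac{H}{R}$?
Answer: $\frac{\sqrt{2915031}}{14} \approx 121.95$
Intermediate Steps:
$H = 67$ ($H = 6 - -61 = 6 + 61 = 67$)
$N{\left(R \right)} = \frac{67}{R}$
$K = 14875$ ($K = \left(-5\right) \left(-2975\right) = 14875$)
$\sqrt{N{\left(1 - 29 \right)} + K} = \sqrt{\frac{67}{1 - 29} + 14875} = \sqrt{\frac{67}{-28} + 14875} = \sqrt{67 \left(- \frac{1}{28}\right) + 14875} = \sqrt{- \frac{67}{28} + 14875} = \sqrt{\frac{416433}{28}} = \frac{\sqrt{2915031}}{14}$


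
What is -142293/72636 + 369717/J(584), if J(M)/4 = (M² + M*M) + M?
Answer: -30143056975/16529435552 ≈ -1.8236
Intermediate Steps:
J(M) = 4*M + 8*M² (J(M) = 4*((M² + M*M) + M) = 4*((M² + M²) + M) = 4*(2*M² + M) = 4*(M + 2*M²) = 4*M + 8*M²)
-142293/72636 + 369717/J(584) = -142293/72636 + 369717/((4*584*(1 + 2*584))) = -142293*1/72636 + 369717/((4*584*(1 + 1168))) = -47431/24212 + 369717/((4*584*1169)) = -47431/24212 + 369717/2730784 = -30143056975/16529435552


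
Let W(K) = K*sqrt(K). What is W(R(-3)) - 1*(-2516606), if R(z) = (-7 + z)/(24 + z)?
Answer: 2516606 - 10*I*sqrt(210)/441 ≈ 2.5166e+6 - 0.3286*I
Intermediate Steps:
R(z) = (-7 + z)/(24 + z)
W(K) = K**(3/2)
W(R(-3)) - 1*(-2516606) = ((-7 - 3)/(24 - 3))**(3/2) - 1*(-2516606) = (-10/21)**(3/2) + 2516606 = -10*I*sqrt(210)/441 + 2516606 = 2516606 - 10*I*sqrt(210)/441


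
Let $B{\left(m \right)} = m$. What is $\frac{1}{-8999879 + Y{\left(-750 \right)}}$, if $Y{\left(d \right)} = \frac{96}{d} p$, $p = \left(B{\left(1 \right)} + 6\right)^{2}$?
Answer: $- \frac{125}{1124985659} \approx -1.1111 \cdot 10^{-7}$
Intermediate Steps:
$p = 49$ ($p = \left(1 + 6\right)^{2} = 7^{2} = 49$)
$Y{\left(d \right)} = \frac{4704}{d}$ ($Y{\left(d \right)} = \frac{96}{d} 49 = \frac{4704}{d}$)
$\frac{1}{-8999879 + Y{\left(-750 \right)}} = \frac{1}{-8999879 + \frac{4704}{-750}} = \frac{1}{-8999879 + 4704 \left(- \frac{1}{750}\right)} = \frac{1}{-8999879 - \frac{784}{125}} = \frac{1}{- \frac{1124985659}{125}} = - \frac{125}{1124985659}$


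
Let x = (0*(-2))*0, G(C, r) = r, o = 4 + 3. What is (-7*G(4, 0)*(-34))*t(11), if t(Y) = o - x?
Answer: 0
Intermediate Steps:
o = 7
x = 0 (x = 0*0 = 0)
t(Y) = 7 (t(Y) = 7 - 1*0 = 7 + 0 = 7)
(-7*G(4, 0)*(-34))*t(11) = (-7*0*(-34))*7 = (0*(-34))*7 = 0*7 = 0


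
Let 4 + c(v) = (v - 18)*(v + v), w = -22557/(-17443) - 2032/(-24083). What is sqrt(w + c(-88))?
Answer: 3*sqrt(365745089718039314595)/420079769 ≈ 136.58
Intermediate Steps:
w = 578684407/420079769 (w = -22557*(-1/17443) - 2032*(-1/24083) = 22557/17443 + 2032/24083 = 578684407/420079769 ≈ 1.3776)
c(v) = -4 + 2*v*(-18 + v) (c(v) = -4 + (v - 18)*(v + v) = -4 + (-18 + v)*(2*v) = -4 + 2*v*(-18 + v))
sqrt(w + c(-88)) = sqrt(578684407/420079769 + (-4 - 36*(-88) + 2*(-88)**2)) = sqrt(578684407/420079769 + (-4 + 3168 + 2*7744)) = sqrt(578684407/420079769 + (-4 + 3168 + 15488)) = sqrt(578684407/420079769 + 18652) = sqrt(7835906535795/420079769) = 3*sqrt(365745089718039314595)/420079769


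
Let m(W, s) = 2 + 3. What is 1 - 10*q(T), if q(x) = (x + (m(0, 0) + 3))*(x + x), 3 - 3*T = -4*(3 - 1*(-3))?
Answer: -3059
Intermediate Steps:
T = 9 (T = 1 - (-4)*(3 - 1*(-3))/3 = 1 - (-4)*(3 + 3)/3 = 1 - (-4)*6/3 = 1 - 1/3*(-24) = 1 + 8 = 9)
m(W, s) = 5
q(x) = 2*x*(8 + x) (q(x) = (x + (5 + 3))*(x + x) = (x + 8)*(2*x) = (8 + x)*(2*x) = 2*x*(8 + x))
1 - 10*q(T) = 1 - 20*9*(8 + 9) = 1 - 20*9*17 = 1 - 10*306 = 1 - 3060 = -3059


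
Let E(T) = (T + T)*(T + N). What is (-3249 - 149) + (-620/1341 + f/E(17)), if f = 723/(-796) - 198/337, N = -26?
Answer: -41565451340393/12230681688 ≈ -3398.5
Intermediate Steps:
E(T) = 2*T*(-26 + T) (E(T) = (T + T)*(T - 26) = (2*T)*(-26 + T) = 2*T*(-26 + T))
f = -401259/268252 (f = 723*(-1/796) - 198*1/337 = -723/796 - 198/337 = -401259/268252 ≈ -1.4958)
(-3249 - 149) + (-620/1341 + f/E(17)) = (-3249 - 149) + (-620/1341 - 401259*1/(34*(-26 + 17))/268252) = -3398 + (-620*1/1341 - 401259/(268252*(2*17*(-9)))) = -3398 + (-620/1341 - 401259/268252/(-306)) = -3398 + (-620/1341 - 401259/268252*(-1/306)) = -3398 + (-620/1341 + 133753/27361704) = -3398 - 5594964569/12230681688 = -41565451340393/12230681688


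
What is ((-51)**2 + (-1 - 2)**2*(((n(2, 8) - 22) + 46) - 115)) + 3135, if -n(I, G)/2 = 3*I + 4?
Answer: 4737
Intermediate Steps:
n(I, G) = -8 - 6*I (n(I, G) = -2*(3*I + 4) = -2*(4 + 3*I) = -8 - 6*I)
((-51)**2 + (-1 - 2)**2*(((n(2, 8) - 22) + 46) - 115)) + 3135 = ((-51)**2 + (-1 - 2)**2*((((-8 - 6*2) - 22) + 46) - 115)) + 3135 = (2601 + (-3)**2*((((-8 - 12) - 22) + 46) - 115)) + 3135 = (2601 + 9*(((-20 - 22) + 46) - 115)) + 3135 = (2601 + 9*((-42 + 46) - 115)) + 3135 = (2601 + 9*(4 - 115)) + 3135 = (2601 + 9*(-111)) + 3135 = (2601 - 999) + 3135 = 1602 + 3135 = 4737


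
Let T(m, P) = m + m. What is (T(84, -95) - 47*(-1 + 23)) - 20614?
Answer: -21480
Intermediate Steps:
T(m, P) = 2*m
(T(84, -95) - 47*(-1 + 23)) - 20614 = (2*84 - 47*(-1 + 23)) - 20614 = (168 - 47*22) - 20614 = (168 - 1034) - 20614 = -866 - 20614 = -21480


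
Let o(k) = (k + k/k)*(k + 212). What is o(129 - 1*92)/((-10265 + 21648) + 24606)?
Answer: 9462/35989 ≈ 0.26291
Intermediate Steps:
o(k) = (1 + k)*(212 + k) (o(k) = (k + 1)*(212 + k) = (1 + k)*(212 + k))
o(129 - 1*92)/((-10265 + 21648) + 24606) = (212 + (129 - 1*92)**2 + 213*(129 - 1*92))/((-10265 + 21648) + 24606) = (212 + (129 - 92)**2 + 213*(129 - 92))/(11383 + 24606) = (212 + 37**2 + 213*37)/35989 = (212 + 1369 + 7881)*(1/35989) = 9462*(1/35989) = 9462/35989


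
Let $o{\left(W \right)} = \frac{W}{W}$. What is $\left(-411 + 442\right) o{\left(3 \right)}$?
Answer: $31$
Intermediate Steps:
$o{\left(W \right)} = 1$
$\left(-411 + 442\right) o{\left(3 \right)} = \left(-411 + 442\right) 1 = 31 \cdot 1 = 31$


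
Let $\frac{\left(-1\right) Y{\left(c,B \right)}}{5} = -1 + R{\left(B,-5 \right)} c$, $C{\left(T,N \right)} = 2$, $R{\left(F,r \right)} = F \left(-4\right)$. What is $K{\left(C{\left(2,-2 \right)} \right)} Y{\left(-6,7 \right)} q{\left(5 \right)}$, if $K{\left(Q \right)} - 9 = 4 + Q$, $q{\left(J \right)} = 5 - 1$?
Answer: $-50100$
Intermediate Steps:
$q{\left(J \right)} = 4$
$R{\left(F,r \right)} = - 4 F$
$Y{\left(c,B \right)} = 5 + 20 B c$ ($Y{\left(c,B \right)} = - 5 \left(-1 + - 4 B c\right) = - 5 \left(-1 - 4 B c\right) = 5 + 20 B c$)
$K{\left(Q \right)} = 13 + Q$ ($K{\left(Q \right)} = 9 + \left(4 + Q\right) = 13 + Q$)
$K{\left(C{\left(2,-2 \right)} \right)} Y{\left(-6,7 \right)} q{\left(5 \right)} = \left(13 + 2\right) \left(5 + 20 \cdot 7 \left(-6\right)\right) 4 = 15 \left(5 - 840\right) 4 = 15 \left(-835\right) 4 = \left(-12525\right) 4 = -50100$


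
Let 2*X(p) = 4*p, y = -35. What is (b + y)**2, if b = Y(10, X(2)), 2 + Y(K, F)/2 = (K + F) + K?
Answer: 81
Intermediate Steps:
X(p) = 2*p (X(p) = (4*p)/2 = 2*p)
Y(K, F) = -4 + 2*F + 4*K (Y(K, F) = -4 + 2*((K + F) + K) = -4 + 2*((F + K) + K) = -4 + 2*(F + 2*K) = -4 + (2*F + 4*K) = -4 + 2*F + 4*K)
b = 44 (b = -4 + 2*(2*2) + 4*10 = -4 + 2*4 + 40 = -4 + 8 + 40 = 44)
(b + y)**2 = (44 - 35)**2 = 9**2 = 81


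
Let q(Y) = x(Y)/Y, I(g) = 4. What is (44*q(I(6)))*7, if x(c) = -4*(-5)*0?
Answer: 0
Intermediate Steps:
x(c) = 0 (x(c) = 20*0 = 0)
q(Y) = 0 (q(Y) = 0/Y = 0)
(44*q(I(6)))*7 = (44*0)*7 = 0*7 = 0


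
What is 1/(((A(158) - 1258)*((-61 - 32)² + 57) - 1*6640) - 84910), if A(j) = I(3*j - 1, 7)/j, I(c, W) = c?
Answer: -79/870393173 ≈ -9.0764e-8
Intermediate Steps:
A(j) = (-1 + 3*j)/j (A(j) = (3*j - 1)/j = (-1 + 3*j)/j)
1/(((A(158) - 1258)*((-61 - 32)² + 57) - 1*6640) - 84910) = 1/((((3 - 1/158) - 1258)*((-61 - 32)² + 57) - 1*6640) - 84910) = 1/((((3 - 1*1/158) - 1258)*((-93)² + 57) - 6640) - 84910) = 1/((((3 - 1/158) - 1258)*(8649 + 57) - 6640) - 84910) = 1/(((473/158 - 1258)*8706 - 6640) - 84910) = 1/((-198291/158*8706 - 6640) - 84910) = 1/((-863160723/79 - 6640) - 84910) = 1/(-863685283/79 - 84910) = 1/(-870393173/79) = -79/870393173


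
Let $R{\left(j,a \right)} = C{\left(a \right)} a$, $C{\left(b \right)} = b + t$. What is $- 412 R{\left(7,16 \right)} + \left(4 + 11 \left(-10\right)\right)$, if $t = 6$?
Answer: $-145130$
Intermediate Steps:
$C{\left(b \right)} = 6 + b$ ($C{\left(b \right)} = b + 6 = 6 + b$)
$R{\left(j,a \right)} = a \left(6 + a\right)$ ($R{\left(j,a \right)} = \left(6 + a\right) a = a \left(6 + a\right)$)
$- 412 R{\left(7,16 \right)} + \left(4 + 11 \left(-10\right)\right) = - 412 \cdot 16 \left(6 + 16\right) + \left(4 + 11 \left(-10\right)\right) = - 412 \cdot 16 \cdot 22 + \left(4 - 110\right) = \left(-412\right) 352 - 106 = -145024 - 106 = -145130$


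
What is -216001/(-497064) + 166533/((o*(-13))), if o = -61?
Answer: 82948847905/394171752 ≈ 210.44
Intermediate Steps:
-216001/(-497064) + 166533/((o*(-13))) = -216001/(-497064) + 166533/((-61*(-13))) = -216001*(-1/497064) + 166533/793 = 216001/497064 + 166533*(1/793) = 216001/497064 + 166533/793 = 82948847905/394171752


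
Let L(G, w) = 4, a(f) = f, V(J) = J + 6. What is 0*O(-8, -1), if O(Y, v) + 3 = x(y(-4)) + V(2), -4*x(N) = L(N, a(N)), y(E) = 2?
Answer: 0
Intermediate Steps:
V(J) = 6 + J
x(N) = -1 (x(N) = -¼*4 = -1)
O(Y, v) = 4 (O(Y, v) = -3 + (-1 + (6 + 2)) = -3 + (-1 + 8) = -3 + 7 = 4)
0*O(-8, -1) = 0*4 = 0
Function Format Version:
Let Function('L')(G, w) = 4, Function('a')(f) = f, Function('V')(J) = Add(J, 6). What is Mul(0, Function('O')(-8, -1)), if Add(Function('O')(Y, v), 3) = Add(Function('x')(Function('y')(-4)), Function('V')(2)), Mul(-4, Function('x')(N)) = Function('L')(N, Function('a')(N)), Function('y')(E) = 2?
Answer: 0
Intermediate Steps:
Function('V')(J) = Add(6, J)
Function('x')(N) = -1 (Function('x')(N) = Mul(Rational(-1, 4), 4) = -1)
Function('O')(Y, v) = 4 (Function('O')(Y, v) = Add(-3, Add(-1, Add(6, 2))) = Add(-3, Add(-1, 8)) = Add(-3, 7) = 4)
Mul(0, Function('O')(-8, -1)) = Mul(0, 4) = 0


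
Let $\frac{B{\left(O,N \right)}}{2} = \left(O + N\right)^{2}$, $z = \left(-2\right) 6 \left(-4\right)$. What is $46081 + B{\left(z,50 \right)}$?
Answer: $65289$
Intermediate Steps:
$z = 48$ ($z = \left(-12\right) \left(-4\right) = 48$)
$B{\left(O,N \right)} = 2 \left(N + O\right)^{2}$ ($B{\left(O,N \right)} = 2 \left(O + N\right)^{2} = 2 \left(N + O\right)^{2}$)
$46081 + B{\left(z,50 \right)} = 46081 + 2 \left(50 + 48\right)^{2} = 46081 + 2 \cdot 98^{2} = 46081 + 2 \cdot 9604 = 46081 + 19208 = 65289$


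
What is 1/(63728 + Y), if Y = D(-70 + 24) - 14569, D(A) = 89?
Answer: 1/49248 ≈ 2.0305e-5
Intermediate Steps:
Y = -14480 (Y = 89 - 14569 = -14480)
1/(63728 + Y) = 1/(63728 - 14480) = 1/49248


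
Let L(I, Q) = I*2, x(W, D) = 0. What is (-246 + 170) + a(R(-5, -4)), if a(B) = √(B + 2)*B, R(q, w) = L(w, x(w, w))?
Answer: -76 - 8*I*√6 ≈ -76.0 - 19.596*I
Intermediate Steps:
L(I, Q) = 2*I
R(q, w) = 2*w
a(B) = B*√(2 + B) (a(B) = √(2 + B)*B = B*√(2 + B))
(-246 + 170) + a(R(-5, -4)) = (-246 + 170) + (2*(-4))*√(2 + 2*(-4)) = -76 - 8*√(2 - 8) = -76 - 8*I*√6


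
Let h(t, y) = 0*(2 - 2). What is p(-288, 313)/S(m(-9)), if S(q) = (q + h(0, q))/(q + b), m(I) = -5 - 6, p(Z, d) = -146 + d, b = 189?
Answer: -29726/11 ≈ -2702.4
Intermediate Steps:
h(t, y) = 0 (h(t, y) = 0*0 = 0)
m(I) = -11
S(q) = q/(189 + q) (S(q) = (q + 0)/(q + 189) = q/(189 + q))
p(-288, 313)/S(m(-9)) = (-146 + 313)/((-11/(189 - 11))) = 167/((-11/178)) = 167/((-11*1/178)) = 167/(-11/178) = 167*(-178/11) = -29726/11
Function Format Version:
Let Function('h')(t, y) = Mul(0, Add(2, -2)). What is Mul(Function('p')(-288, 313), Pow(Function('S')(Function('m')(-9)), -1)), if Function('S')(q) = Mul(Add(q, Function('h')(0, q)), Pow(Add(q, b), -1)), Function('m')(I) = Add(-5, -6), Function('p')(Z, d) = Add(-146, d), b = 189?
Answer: Rational(-29726, 11) ≈ -2702.4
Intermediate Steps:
Function('h')(t, y) = 0 (Function('h')(t, y) = Mul(0, 0) = 0)
Function('m')(I) = -11
Function('S')(q) = Mul(q, Pow(Add(189, q), -1)) (Function('S')(q) = Mul(Add(q, 0), Pow(Add(q, 189), -1)) = Mul(q, Pow(Add(189, q), -1)))
Mul(Function('p')(-288, 313), Pow(Function('S')(Function('m')(-9)), -1)) = Mul(Add(-146, 313), Pow(Mul(-11, Pow(Add(189, -11), -1)), -1)) = Mul(167, Pow(Mul(-11, Pow(178, -1)), -1)) = Mul(167, Pow(Mul(-11, Rational(1, 178)), -1)) = Mul(167, Pow(Rational(-11, 178), -1)) = Mul(167, Rational(-178, 11)) = Rational(-29726, 11)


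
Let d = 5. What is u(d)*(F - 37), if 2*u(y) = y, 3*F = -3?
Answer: -95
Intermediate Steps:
F = -1 (F = (1/3)*(-3) = -1)
u(y) = y/2
u(d)*(F - 37) = ((1/2)*5)*(-1 - 37) = (5/2)*(-38) = -95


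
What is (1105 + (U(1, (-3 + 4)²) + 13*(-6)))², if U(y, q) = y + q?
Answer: 1058841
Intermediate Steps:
U(y, q) = q + y
(1105 + (U(1, (-3 + 4)²) + 13*(-6)))² = (1105 + (((-3 + 4)² + 1) + 13*(-6)))² = (1105 + ((1² + 1) - 78))² = (1105 + ((1 + 1) - 78))² = (1105 + (2 - 78))² = (1105 - 76)² = 1029² = 1058841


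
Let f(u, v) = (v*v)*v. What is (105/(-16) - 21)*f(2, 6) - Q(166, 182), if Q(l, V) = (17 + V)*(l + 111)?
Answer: -122153/2 ≈ -61077.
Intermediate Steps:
f(u, v) = v³ (f(u, v) = v²*v = v³)
Q(l, V) = (17 + V)*(111 + l)
(105/(-16) - 21)*f(2, 6) - Q(166, 182) = (105/(-16) - 21)*6³ - (1887 + 17*166 + 111*182 + 182*166) = (105*(-1/16) - 21)*216 - (1887 + 2822 + 20202 + 30212) = (-105/16 - 21)*216 - 1*55123 = -441/16*216 - 55123 = -11907/2 - 55123 = -122153/2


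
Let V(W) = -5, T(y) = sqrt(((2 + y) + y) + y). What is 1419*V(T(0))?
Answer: -7095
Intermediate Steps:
T(y) = sqrt(2 + 3*y) (T(y) = sqrt((2 + 2*y) + y) = sqrt(2 + 3*y))
1419*V(T(0)) = 1419*(-5) = -7095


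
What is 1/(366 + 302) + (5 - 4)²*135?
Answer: 90181/668 ≈ 135.00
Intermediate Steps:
1/(366 + 302) + (5 - 4)²*135 = 1/668 + 1²*135 = 1/668 + 1*135 = 1/668 + 135 = 90181/668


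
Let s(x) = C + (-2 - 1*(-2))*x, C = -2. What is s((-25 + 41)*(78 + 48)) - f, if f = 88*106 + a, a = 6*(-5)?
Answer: -9300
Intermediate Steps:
a = -30
f = 9298 (f = 88*106 - 30 = 9328 - 30 = 9298)
s(x) = -2 (s(x) = -2 + (-2 - 1*(-2))*x = -2 + (-2 + 2)*x = -2 + 0*x = -2 + 0 = -2)
s((-25 + 41)*(78 + 48)) - f = -2 - 1*9298 = -2 - 9298 = -9300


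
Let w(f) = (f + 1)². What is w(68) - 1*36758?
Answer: -31997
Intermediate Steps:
w(f) = (1 + f)²
w(68) - 1*36758 = (1 + 68)² - 1*36758 = 69² - 36758 = 4761 - 36758 = -31997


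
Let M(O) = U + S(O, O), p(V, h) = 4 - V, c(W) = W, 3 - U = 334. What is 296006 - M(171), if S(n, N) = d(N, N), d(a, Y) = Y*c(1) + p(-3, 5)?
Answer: 296159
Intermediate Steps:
U = -331 (U = 3 - 1*334 = 3 - 334 = -331)
d(a, Y) = 7 + Y (d(a, Y) = Y*1 + (4 - 1*(-3)) = Y + (4 + 3) = Y + 7 = 7 + Y)
S(n, N) = 7 + N
M(O) = -324 + O (M(O) = -331 + (7 + O) = -324 + O)
296006 - M(171) = 296006 - (-324 + 171) = 296006 - 1*(-153) = 296006 + 153 = 296159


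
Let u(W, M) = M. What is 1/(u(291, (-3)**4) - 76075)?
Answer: -1/75994 ≈ -1.3159e-5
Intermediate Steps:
1/(u(291, (-3)**4) - 76075) = 1/((-3)**4 - 76075) = 1/(81 - 76075) = 1/(-75994) = -1/75994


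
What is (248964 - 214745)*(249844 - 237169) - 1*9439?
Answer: 433716386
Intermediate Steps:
(248964 - 214745)*(249844 - 237169) - 1*9439 = 34219*12675 - 9439 = 433725825 - 9439 = 433716386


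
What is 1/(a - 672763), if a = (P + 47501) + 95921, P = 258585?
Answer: -1/270756 ≈ -3.6934e-6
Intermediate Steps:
a = 402007 (a = (258585 + 47501) + 95921 = 306086 + 95921 = 402007)
1/(a - 672763) = 1/(402007 - 672763) = 1/(-270756) = -1/270756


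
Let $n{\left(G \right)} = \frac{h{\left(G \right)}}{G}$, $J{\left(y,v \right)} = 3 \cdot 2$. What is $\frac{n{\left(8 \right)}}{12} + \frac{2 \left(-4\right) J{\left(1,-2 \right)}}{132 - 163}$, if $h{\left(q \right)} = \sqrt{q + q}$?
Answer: $\frac{1183}{744} \approx 1.5901$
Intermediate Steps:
$J{\left(y,v \right)} = 6$
$h{\left(q \right)} = \sqrt{2} \sqrt{q}$ ($h{\left(q \right)} = \sqrt{2 q} = \sqrt{2} \sqrt{q}$)
$n{\left(G \right)} = \frac{\sqrt{2}}{\sqrt{G}}$ ($n{\left(G \right)} = \frac{\sqrt{2} \sqrt{G}}{G} = \frac{\sqrt{2}}{\sqrt{G}}$)
$\frac{n{\left(8 \right)}}{12} + \frac{2 \left(-4\right) J{\left(1,-2 \right)}}{132 - 163} = \frac{\sqrt{2} \frac{1}{\sqrt{8}}}{12} + \frac{2 \left(-4\right) 6}{132 - 163} = \sqrt{2} \frac{\sqrt{2}}{4} \cdot \frac{1}{12} + \frac{\left(-8\right) 6}{132 - 163} = \frac{1}{2} \cdot \frac{1}{12} - \frac{48}{-31} = \frac{1}{24} - - \frac{48}{31} = \frac{1}{24} + \frac{48}{31} = \frac{1183}{744}$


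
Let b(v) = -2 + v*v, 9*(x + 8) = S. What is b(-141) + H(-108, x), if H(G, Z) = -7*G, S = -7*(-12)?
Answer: 20635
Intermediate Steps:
S = 84
x = 4/3 (x = -8 + (1/9)*84 = -8 + 28/3 = 4/3 ≈ 1.3333)
b(v) = -2 + v**2
b(-141) + H(-108, x) = (-2 + (-141)**2) - 7*(-108) = (-2 + 19881) + 756 = 19879 + 756 = 20635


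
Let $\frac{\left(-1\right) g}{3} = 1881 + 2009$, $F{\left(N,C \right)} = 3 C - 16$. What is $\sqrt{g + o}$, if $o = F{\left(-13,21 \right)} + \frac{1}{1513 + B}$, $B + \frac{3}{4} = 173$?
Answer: $\frac{i \sqrt{58684628611}}{2247} \approx 107.81 i$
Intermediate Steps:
$B = \frac{689}{4}$ ($B = - \frac{3}{4} + 173 = \frac{689}{4} \approx 172.25$)
$F{\left(N,C \right)} = -16 + 3 C$
$o = \frac{316831}{6741}$ ($o = \left(-16 + 3 \cdot 21\right) + \frac{1}{1513 + \frac{689}{4}} = \left(-16 + 63\right) + \frac{1}{\frac{6741}{4}} = 47 + \frac{4}{6741} = \frac{316831}{6741} \approx 47.001$)
$g = -11670$ ($g = - 3 \left(1881 + 2009\right) = \left(-3\right) 3890 = -11670$)
$\sqrt{g + o} = \sqrt{-11670 + \frac{316831}{6741}} = \sqrt{- \frac{78350639}{6741}} = \frac{i \sqrt{58684628611}}{2247}$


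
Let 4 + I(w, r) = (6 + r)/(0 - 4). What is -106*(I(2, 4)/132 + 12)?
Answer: -167215/132 ≈ -1266.8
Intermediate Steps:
I(w, r) = -11/2 - r/4 (I(w, r) = -4 + (6 + r)/(0 - 4) = -4 + (6 + r)/(-4) = -4 + (6 + r)*(-¼) = -4 + (-3/2 - r/4) = -11/2 - r/4)
-106*(I(2, 4)/132 + 12) = -106*((-11/2 - ¼*4)/132 + 12) = -106*((-11/2 - 1)*(1/132) + 12) = -106*(-13/2*1/132 + 12) = -106*(-13/264 + 12) = -106*3155/264 = -167215/132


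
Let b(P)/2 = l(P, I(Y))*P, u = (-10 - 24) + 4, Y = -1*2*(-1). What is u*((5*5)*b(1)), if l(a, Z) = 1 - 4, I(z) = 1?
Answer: 4500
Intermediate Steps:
Y = 2 (Y = -2*(-1) = 2)
u = -30 (u = -34 + 4 = -30)
l(a, Z) = -3
b(P) = -6*P (b(P) = 2*(-3*P) = -6*P)
u*((5*5)*b(1)) = -30*5*5*(-6*1) = -750*(-6) = -30*(-150) = 4500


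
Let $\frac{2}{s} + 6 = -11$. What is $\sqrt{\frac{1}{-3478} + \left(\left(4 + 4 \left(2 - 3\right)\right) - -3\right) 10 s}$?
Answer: $\frac{i \sqrt{12339418822}}{59126} \approx 1.8787 i$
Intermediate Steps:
$s = - \frac{2}{17}$ ($s = \frac{2}{-6 - 11} = \frac{2}{-17} = 2 \left(- \frac{1}{17}\right) = - \frac{2}{17} \approx -0.11765$)
$\sqrt{\frac{1}{-3478} + \left(\left(4 + 4 \left(2 - 3\right)\right) - -3\right) 10 s} = \sqrt{\frac{1}{-3478} + \left(\left(4 + 4 \left(2 - 3\right)\right) - -3\right) 10 \left(- \frac{2}{17}\right)} = \sqrt{- \frac{1}{3478} + \left(\left(4 + 4 \left(-1\right)\right) + \left(-5 + 8\right)\right) 10 \left(- \frac{2}{17}\right)} = \sqrt{- \frac{1}{3478} + \left(\left(4 - 4\right) + 3\right) 10 \left(- \frac{2}{17}\right)} = \sqrt{- \frac{1}{3478} + \left(0 + 3\right) 10 \left(- \frac{2}{17}\right)} = \sqrt{- \frac{1}{3478} + 3 \cdot 10 \left(- \frac{2}{17}\right)} = \sqrt{- \frac{1}{3478} + 30 \left(- \frac{2}{17}\right)} = \sqrt{- \frac{1}{3478} - \frac{60}{17}} = \sqrt{- \frac{208697}{59126}} = \frac{i \sqrt{12339418822}}{59126}$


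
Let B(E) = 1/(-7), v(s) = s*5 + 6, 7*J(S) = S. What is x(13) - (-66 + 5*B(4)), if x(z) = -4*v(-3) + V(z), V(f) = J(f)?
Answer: 732/7 ≈ 104.57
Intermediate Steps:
J(S) = S/7
v(s) = 6 + 5*s (v(s) = 5*s + 6 = 6 + 5*s)
B(E) = -⅐
V(f) = f/7
x(z) = 36 + z/7 (x(z) = -4*(6 + 5*(-3)) + z/7 = -4*(6 - 15) + z/7 = -4*(-9) + z/7 = 36 + z/7)
x(13) - (-66 + 5*B(4)) = (36 + (⅐)*13) - (-66 + 5*(-⅐)) = (36 + 13/7) - (-66 - 5/7) = 265/7 - 1*(-467/7) = 265/7 + 467/7 = 732/7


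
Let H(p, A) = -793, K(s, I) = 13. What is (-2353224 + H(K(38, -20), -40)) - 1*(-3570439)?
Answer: 1216422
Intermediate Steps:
(-2353224 + H(K(38, -20), -40)) - 1*(-3570439) = (-2353224 - 793) - 1*(-3570439) = -2354017 + 3570439 = 1216422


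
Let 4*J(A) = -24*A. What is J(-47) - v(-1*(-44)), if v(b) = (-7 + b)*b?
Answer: -1346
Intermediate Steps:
J(A) = -6*A (J(A) = (-24*A)/4 = -6*A)
v(b) = b*(-7 + b)
J(-47) - v(-1*(-44)) = -6*(-47) - (-1*(-44))*(-7 - 1*(-44)) = 282 - 44*(-7 + 44) = 282 - 44*37 = 282 - 1*1628 = 282 - 1628 = -1346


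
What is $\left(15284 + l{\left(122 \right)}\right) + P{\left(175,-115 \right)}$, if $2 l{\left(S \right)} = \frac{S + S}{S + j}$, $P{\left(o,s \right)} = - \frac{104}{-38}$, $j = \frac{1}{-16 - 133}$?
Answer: $\frac{5279818678}{345363} \approx 15288.0$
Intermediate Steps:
$j = - \frac{1}{149}$ ($j = \frac{1}{-149} = - \frac{1}{149} \approx -0.0067114$)
$P{\left(o,s \right)} = \frac{52}{19}$ ($P{\left(o,s \right)} = \left(-104\right) \left(- \frac{1}{38}\right) = \frac{52}{19}$)
$l{\left(S \right)} = \frac{S}{- \frac{1}{149} + S}$ ($l{\left(S \right)} = \frac{\left(S + S\right) \frac{1}{S - \frac{1}{149}}}{2} = \frac{2 S \frac{1}{- \frac{1}{149} + S}}{2} = \frac{S}{- \frac{1}{149} + S}$)
$\left(15284 + l{\left(122 \right)}\right) + P{\left(175,-115 \right)} = \left(15284 + 149 \cdot 122 \frac{1}{-1 + 149 \cdot 122}\right) + \frac{52}{19} = \left(15284 + 149 \cdot 122 \frac{1}{-1 + 18178}\right) + \frac{52}{19} = \left(15284 + 149 \cdot 122 \cdot \frac{1}{18177}\right) + \frac{52}{19} = \left(15284 + \frac{18178}{18177}\right) + \frac{52}{19} = \frac{277835446}{18177} + \frac{52}{19} = \frac{5279818678}{345363}$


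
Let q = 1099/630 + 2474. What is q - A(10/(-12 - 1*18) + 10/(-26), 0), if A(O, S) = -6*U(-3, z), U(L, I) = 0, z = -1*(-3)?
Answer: 222817/90 ≈ 2475.7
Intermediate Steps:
z = 3
q = 222817/90 (q = 1099*(1/630) + 2474 = 157/90 + 2474 = 222817/90 ≈ 2475.7)
A(O, S) = 0 (A(O, S) = -6*0 = 0)
q - A(10/(-12 - 1*18) + 10/(-26), 0) = 222817/90 - 1*0 = 222817/90 + 0 = 222817/90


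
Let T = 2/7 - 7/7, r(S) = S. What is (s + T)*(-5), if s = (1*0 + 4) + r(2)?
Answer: -185/7 ≈ -26.429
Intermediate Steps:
T = -5/7 (T = 2*(⅐) - 7*⅐ = 2/7 - 1 = -5/7 ≈ -0.71429)
s = 6 (s = (1*0 + 4) + 2 = (0 + 4) + 2 = 4 + 2 = 6)
(s + T)*(-5) = (6 - 5/7)*(-5) = (37/7)*(-5) = -185/7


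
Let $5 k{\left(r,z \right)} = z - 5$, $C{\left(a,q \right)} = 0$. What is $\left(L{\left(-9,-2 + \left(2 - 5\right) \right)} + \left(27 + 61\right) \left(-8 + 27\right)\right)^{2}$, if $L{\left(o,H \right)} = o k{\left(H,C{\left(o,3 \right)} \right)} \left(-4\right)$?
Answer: $2676496$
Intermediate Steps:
$k{\left(r,z \right)} = -1 + \frac{z}{5}$ ($k{\left(r,z \right)} = \frac{z - 5}{5} = \frac{-5 + z}{5} = -1 + \frac{z}{5}$)
$L{\left(o,H \right)} = 4 o$ ($L{\left(o,H \right)} = o \left(-1 + \frac{1}{5} \cdot 0\right) \left(-4\right) = o \left(-1 + 0\right) \left(-4\right) = o \left(-1\right) \left(-4\right) = - o \left(-4\right) = 4 o$)
$\left(L{\left(-9,-2 + \left(2 - 5\right) \right)} + \left(27 + 61\right) \left(-8 + 27\right)\right)^{2} = \left(4 \left(-9\right) + \left(27 + 61\right) \left(-8 + 27\right)\right)^{2} = \left(-36 + 88 \cdot 19\right)^{2} = \left(-36 + 1672\right)^{2} = 1636^{2} = 2676496$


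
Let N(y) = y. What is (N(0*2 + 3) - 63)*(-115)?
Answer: 6900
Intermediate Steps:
(N(0*2 + 3) - 63)*(-115) = ((0*2 + 3) - 63)*(-115) = ((0 + 3) - 63)*(-115) = (3 - 63)*(-115) = -60*(-115) = 6900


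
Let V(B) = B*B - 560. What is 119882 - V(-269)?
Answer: 48081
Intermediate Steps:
V(B) = -560 + B² (V(B) = B² - 560 = -560 + B²)
119882 - V(-269) = 119882 - (-560 + (-269)²) = 119882 - (-560 + 72361) = 119882 - 1*71801 = 119882 - 71801 = 48081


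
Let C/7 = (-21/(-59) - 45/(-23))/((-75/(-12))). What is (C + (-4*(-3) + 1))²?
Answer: 279723574321/1150905625 ≈ 243.05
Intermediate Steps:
C = 87864/33925 (C = 7*((-21/(-59) - 45/(-23))/((-75/(-12)))) = 7*((-21*(-1/59) - 45*(-1/23))/((-75*(-1/12)))) = 7*((21/59 + 45/23)/(25/4)) = 7*((3138/1357)*(4/25)) = 7*(12552/33925) = 87864/33925 ≈ 2.5899)
(C + (-4*(-3) + 1))² = (87864/33925 + (-4*(-3) + 1))² = (87864/33925 + (12 + 1))² = (87864/33925 + 13)² = (528889/33925)² = 279723574321/1150905625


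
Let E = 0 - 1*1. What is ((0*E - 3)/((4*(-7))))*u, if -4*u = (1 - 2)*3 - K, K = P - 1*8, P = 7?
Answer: 3/56 ≈ 0.053571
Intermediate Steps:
E = -1 (E = 0 - 1 = -1)
K = -1 (K = 7 - 1*8 = 7 - 8 = -1)
u = ½ (u = -((1 - 2)*3 - 1*(-1))/4 = -(-1*3 + 1)/4 = -(-3 + 1)/4 = -¼*(-2) = ½ ≈ 0.50000)
((0*E - 3)/((4*(-7))))*u = ((0*(-1) - 3)/((4*(-7))))*(½) = ((0 - 3)/(-28))*(½) = -3*(-1/28)*(½) = (3/28)*(½) = 3/56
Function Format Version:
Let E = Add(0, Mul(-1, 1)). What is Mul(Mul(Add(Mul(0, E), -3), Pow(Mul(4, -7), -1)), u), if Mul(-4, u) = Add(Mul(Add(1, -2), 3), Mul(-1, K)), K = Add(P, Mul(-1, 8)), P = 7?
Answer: Rational(3, 56) ≈ 0.053571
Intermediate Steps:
E = -1 (E = Add(0, -1) = -1)
K = -1 (K = Add(7, Mul(-1, 8)) = Add(7, -8) = -1)
u = Rational(1, 2) (u = Mul(Rational(-1, 4), Add(Mul(Add(1, -2), 3), Mul(-1, -1))) = Mul(Rational(-1, 4), Add(Mul(-1, 3), 1)) = Mul(Rational(-1, 4), Add(-3, 1)) = Mul(Rational(-1, 4), -2) = Rational(1, 2) ≈ 0.50000)
Mul(Mul(Add(Mul(0, E), -3), Pow(Mul(4, -7), -1)), u) = Mul(Mul(Add(Mul(0, -1), -3), Pow(Mul(4, -7), -1)), Rational(1, 2)) = Mul(Mul(Add(0, -3), Pow(-28, -1)), Rational(1, 2)) = Mul(Mul(-3, Rational(-1, 28)), Rational(1, 2)) = Mul(Rational(3, 28), Rational(1, 2)) = Rational(3, 56)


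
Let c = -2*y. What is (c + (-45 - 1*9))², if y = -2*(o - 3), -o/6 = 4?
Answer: 26244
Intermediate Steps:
o = -24 (o = -6*4 = -24)
y = 54 (y = -2*(-24 - 3) = -2*(-27) = 54)
c = -108 (c = -2*54 = -108)
(c + (-45 - 1*9))² = (-108 + (-45 - 1*9))² = (-108 + (-45 - 9))² = (-108 - 54)² = (-162)² = 26244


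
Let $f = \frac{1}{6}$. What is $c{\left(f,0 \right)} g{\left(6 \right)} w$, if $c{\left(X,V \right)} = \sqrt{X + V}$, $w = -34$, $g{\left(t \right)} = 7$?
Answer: $- \frac{119 \sqrt{6}}{3} \approx -97.163$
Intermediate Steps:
$f = \frac{1}{6} \approx 0.16667$
$c{\left(X,V \right)} = \sqrt{V + X}$
$c{\left(f,0 \right)} g{\left(6 \right)} w = \sqrt{0 + \frac{1}{6}} \cdot 7 \left(-34\right) = \sqrt{\frac{1}{6}} \cdot 7 \left(-34\right) = \frac{\sqrt{6}}{6} \cdot 7 \left(-34\right) = \frac{7 \sqrt{6}}{6} \left(-34\right) = - \frac{119 \sqrt{6}}{3}$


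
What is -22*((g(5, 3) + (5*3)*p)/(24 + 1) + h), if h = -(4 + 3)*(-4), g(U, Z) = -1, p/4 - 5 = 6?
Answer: -29898/25 ≈ -1195.9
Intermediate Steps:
p = 44 (p = 20 + 4*6 = 20 + 24 = 44)
h = 28 (h = -7*(-4) = -1*(-28) = 28)
-22*((g(5, 3) + (5*3)*p)/(24 + 1) + h) = -22*((-1 + (5*3)*44)/(24 + 1) + 28) = -22*((-1 + 15*44)/25 + 28) = -22*((-1 + 660)*(1/25) + 28) = -22*(659*(1/25) + 28) = -22*(659/25 + 28) = -22*1359/25 = -29898/25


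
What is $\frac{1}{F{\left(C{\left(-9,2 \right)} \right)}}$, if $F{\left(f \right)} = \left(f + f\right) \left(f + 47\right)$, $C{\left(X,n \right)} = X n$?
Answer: $- \frac{1}{1044} \approx -0.00095785$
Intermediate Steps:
$F{\left(f \right)} = 2 f \left(47 + f\right)$
$\frac{1}{F{\left(C{\left(-9,2 \right)} \right)}} = \frac{1}{2 \left(\left(-9\right) 2\right) \left(47 - 18\right)} = \frac{1}{2 \left(-18\right) \left(47 - 18\right)} = \frac{1}{2 \left(-18\right) 29} = \frac{1}{-1044} = - \frac{1}{1044}$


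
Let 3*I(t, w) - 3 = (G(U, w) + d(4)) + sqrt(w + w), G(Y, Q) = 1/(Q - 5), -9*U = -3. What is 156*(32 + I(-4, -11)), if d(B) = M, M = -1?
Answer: 20371/4 + 52*I*sqrt(22) ≈ 5092.8 + 243.9*I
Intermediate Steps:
U = 1/3 (U = -1/9*(-3) = 1/3 ≈ 0.33333)
G(Y, Q) = 1/(-5 + Q)
d(B) = -1
I(t, w) = 2/3 + 1/(3*(-5 + w)) + sqrt(2)*sqrt(w)/3 (I(t, w) = 1 + ((1/(-5 + w) - 1) + sqrt(w + w))/3 = 1 + ((-1 + 1/(-5 + w)) + sqrt(2*w))/3 = 1 + ((-1 + 1/(-5 + w)) + sqrt(2)*sqrt(w))/3 = 1 + (-1 + 1/(-5 + w) + sqrt(2)*sqrt(w))/3 = 1 + (-1/3 + 1/(3*(-5 + w)) + sqrt(2)*sqrt(w)/3) = 2/3 + 1/(3*(-5 + w)) + sqrt(2)*sqrt(w)/3)
156*(32 + I(-4, -11)) = 156*(32 + (1 + (-5 - 11)*(2 + sqrt(2)*sqrt(-11)))/(3*(-5 - 11))) = 156*(32 + (1/3)*(1 - 16*(2 + sqrt(2)*(I*sqrt(11))))/(-16)) = 156*(32 + (1/3)*(-1/16)*(1 - 16*(2 + I*sqrt(22)))) = 156*(32 + (1/3)*(-1/16)*(1 + (-32 - 16*I*sqrt(22)))) = 156*(32 + (1/3)*(-1/16)*(-31 - 16*I*sqrt(22))) = 156*(32 + (31/48 + I*sqrt(22)/3)) = 156*(1567/48 + I*sqrt(22)/3) = 20371/4 + 52*I*sqrt(22)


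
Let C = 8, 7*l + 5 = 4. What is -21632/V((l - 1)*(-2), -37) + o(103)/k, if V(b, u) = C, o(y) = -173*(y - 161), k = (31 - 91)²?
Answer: -4862183/1800 ≈ -2701.2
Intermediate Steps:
l = -⅐ (l = -5/7 + (⅐)*4 = -5/7 + 4/7 = -⅐ ≈ -0.14286)
k = 3600 (k = (-60)² = 3600)
o(y) = 27853 - 173*y (o(y) = -173*(-161 + y) = 27853 - 173*y)
V(b, u) = 8
-21632/V((l - 1)*(-2), -37) + o(103)/k = -21632/8 + (27853 - 173*103)/3600 = -21632*⅛ + (27853 - 17819)*(1/3600) = -2704 + 10034*(1/3600) = -2704 + 5017/1800 = -4862183/1800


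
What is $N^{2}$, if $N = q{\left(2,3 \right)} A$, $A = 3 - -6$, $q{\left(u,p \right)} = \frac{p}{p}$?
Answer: $81$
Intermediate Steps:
$q{\left(u,p \right)} = 1$
$A = 9$ ($A = 3 + 6 = 9$)
$N = 9$ ($N = 1 \cdot 9 = 9$)
$N^{2} = 9^{2} = 81$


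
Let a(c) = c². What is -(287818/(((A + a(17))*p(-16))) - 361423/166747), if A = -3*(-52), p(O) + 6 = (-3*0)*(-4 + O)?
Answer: 24478893728/222607245 ≈ 109.96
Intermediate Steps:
p(O) = -6 (p(O) = -6 + (-3*0)*(-4 + O) = -6 + 0*(-4 + O) = -6 + 0 = -6)
A = 156
-(287818/(((A + a(17))*p(-16))) - 361423/166747) = -(287818/(((156 + 17²)*(-6))) - 361423/166747) = -(287818/(((156 + 289)*(-6))) - 361423*1/166747) = -(287818/((445*(-6))) - 361423/166747) = -(287818/(-2670) - 361423/166747) = -(287818*(-1/2670) - 361423/166747) = -(-143909/1335 - 361423/166747) = -1*(-24478893728/222607245) = 24478893728/222607245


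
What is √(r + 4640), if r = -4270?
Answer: √370 ≈ 19.235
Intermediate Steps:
√(r + 4640) = √(-4270 + 4640) = √370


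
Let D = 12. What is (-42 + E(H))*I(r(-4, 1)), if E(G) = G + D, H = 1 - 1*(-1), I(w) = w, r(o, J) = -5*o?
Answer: -560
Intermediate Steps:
H = 2 (H = 1 + 1 = 2)
E(G) = 12 + G (E(G) = G + 12 = 12 + G)
(-42 + E(H))*I(r(-4, 1)) = (-42 + (12 + 2))*(-5*(-4)) = (-42 + 14)*20 = -28*20 = -560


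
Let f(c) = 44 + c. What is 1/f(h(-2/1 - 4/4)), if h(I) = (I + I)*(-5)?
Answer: 1/74 ≈ 0.013514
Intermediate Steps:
h(I) = -10*I (h(I) = (2*I)*(-5) = -10*I)
1/f(h(-2/1 - 4/4)) = 1/(44 - 10*(-2/1 - 4/4)) = 1/(44 - 10*(-2*1 - 4*¼)) = 1/(44 - 10*(-2 - 1)) = 1/(44 - 10*(-3)) = 1/(44 + 30) = 1/74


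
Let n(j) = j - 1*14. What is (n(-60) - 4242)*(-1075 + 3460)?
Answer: -10293660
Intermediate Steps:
n(j) = -14 + j (n(j) = j - 14 = -14 + j)
(n(-60) - 4242)*(-1075 + 3460) = ((-14 - 60) - 4242)*(-1075 + 3460) = (-74 - 4242)*2385 = -4316*2385 = -10293660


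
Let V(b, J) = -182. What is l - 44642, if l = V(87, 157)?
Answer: -44824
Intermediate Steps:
l = -182
l - 44642 = -182 - 44642 = -44824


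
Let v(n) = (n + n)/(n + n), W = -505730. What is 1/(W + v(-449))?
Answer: -1/505729 ≈ -1.9773e-6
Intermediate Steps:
v(n) = 1 (v(n) = (2*n)/((2*n)) = (2*n)*(1/(2*n)) = 1)
1/(W + v(-449)) = 1/(-505730 + 1) = 1/(-505729) = -1/505729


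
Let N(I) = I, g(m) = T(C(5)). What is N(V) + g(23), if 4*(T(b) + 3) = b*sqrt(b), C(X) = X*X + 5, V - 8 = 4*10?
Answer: 45 + 15*sqrt(30)/2 ≈ 86.079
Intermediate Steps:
V = 48 (V = 8 + 4*10 = 8 + 40 = 48)
C(X) = 5 + X**2 (C(X) = X**2 + 5 = 5 + X**2)
T(b) = -3 + b**(3/2)/4 (T(b) = -3 + (b*sqrt(b))/4 = -3 + b**(3/2)/4)
g(m) = -3 + 15*sqrt(30)/2 (g(m) = -3 + (5 + 5**2)**(3/2)/4 = -3 + (5 + 25)**(3/2)/4 = -3 + 30**(3/2)/4 = -3 + (30*sqrt(30))/4 = -3 + 15*sqrt(30)/2)
N(V) + g(23) = 48 + (-3 + 15*sqrt(30)/2) = 45 + 15*sqrt(30)/2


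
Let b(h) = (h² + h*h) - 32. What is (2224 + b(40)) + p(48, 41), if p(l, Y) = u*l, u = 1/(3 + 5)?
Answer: 5398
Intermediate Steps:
b(h) = -32 + 2*h² (b(h) = (h² + h²) - 32 = 2*h² - 32 = -32 + 2*h²)
u = ⅛ (u = 1/8 = ⅛ ≈ 0.12500)
p(l, Y) = l/8
(2224 + b(40)) + p(48, 41) = (2224 + (-32 + 2*40²)) + (⅛)*48 = (2224 + (-32 + 2*1600)) + 6 = (2224 + (-32 + 3200)) + 6 = (2224 + 3168) + 6 = 5392 + 6 = 5398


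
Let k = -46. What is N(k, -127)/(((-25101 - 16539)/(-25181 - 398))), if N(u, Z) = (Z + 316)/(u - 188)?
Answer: -179053/360880 ≈ -0.49616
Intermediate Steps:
N(u, Z) = (316 + Z)/(-188 + u)
N(k, -127)/(((-25101 - 16539)/(-25181 - 398))) = ((316 - 127)/(-188 - 46))/(((-25101 - 16539)/(-25181 - 398))) = (189/(-234))/((-41640/(-25579))) = (-1/234*189)/((-41640*(-1/25579))) = -21/(26*41640/25579) = -21/26*25579/41640 = -179053/360880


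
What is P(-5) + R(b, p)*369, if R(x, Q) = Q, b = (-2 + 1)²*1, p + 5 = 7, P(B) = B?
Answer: 733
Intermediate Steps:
p = 2 (p = -5 + 7 = 2)
b = 1 (b = (-1)²*1 = 1*1 = 1)
P(-5) + R(b, p)*369 = -5 + 2*369 = -5 + 738 = 733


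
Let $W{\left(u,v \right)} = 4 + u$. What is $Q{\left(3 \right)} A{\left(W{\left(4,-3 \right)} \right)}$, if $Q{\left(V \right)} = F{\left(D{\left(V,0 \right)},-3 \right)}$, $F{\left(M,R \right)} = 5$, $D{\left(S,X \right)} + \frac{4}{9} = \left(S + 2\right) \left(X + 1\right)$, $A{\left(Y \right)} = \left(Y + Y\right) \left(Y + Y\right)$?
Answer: $1280$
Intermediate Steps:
$A{\left(Y \right)} = 4 Y^{2}$ ($A{\left(Y \right)} = 2 Y 2 Y = 4 Y^{2}$)
$D{\left(S,X \right)} = - \frac{4}{9} + \left(1 + X\right) \left(2 + S\right)$ ($D{\left(S,X \right)} = - \frac{4}{9} + \left(S + 2\right) \left(X + 1\right) = - \frac{4}{9} + \left(2 + S\right) \left(1 + X\right) = - \frac{4}{9} + \left(1 + X\right) \left(2 + S\right)$)
$Q{\left(V \right)} = 5$
$Q{\left(3 \right)} A{\left(W{\left(4,-3 \right)} \right)} = 5 \cdot 4 \left(4 + 4\right)^{2} = 5 \cdot 4 \cdot 8^{2} = 5 \cdot 4 \cdot 64 = 5 \cdot 256 = 1280$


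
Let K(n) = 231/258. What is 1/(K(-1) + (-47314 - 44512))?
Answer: -86/7896959 ≈ -1.0890e-5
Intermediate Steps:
K(n) = 77/86 (K(n) = 231*(1/258) = 77/86)
1/(K(-1) + (-47314 - 44512)) = 1/(77/86 + (-47314 - 44512)) = 1/(77/86 - 91826) = 1/(-7896959/86) = -86/7896959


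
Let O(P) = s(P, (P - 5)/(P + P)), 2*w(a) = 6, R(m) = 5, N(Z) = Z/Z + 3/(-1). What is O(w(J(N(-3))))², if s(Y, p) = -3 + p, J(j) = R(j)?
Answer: 100/9 ≈ 11.111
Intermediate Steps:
N(Z) = -2 (N(Z) = 1 + 3*(-1) = 1 - 3 = -2)
J(j) = 5
w(a) = 3 (w(a) = (½)*6 = 3)
O(P) = -3 + (-5 + P)/(2*P) (O(P) = -3 + (P - 5)/(P + P) = -3 + (-5 + P)/((2*P)) = -3 + (-5 + P)*(1/(2*P)) = -3 + (-5 + P)/(2*P))
O(w(J(N(-3))))² = ((5/2)*(-1 - 1*3)/3)² = ((5/2)*(⅓)*(-1 - 3))² = ((5/2)*(⅓)*(-4))² = (-10/3)² = 100/9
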